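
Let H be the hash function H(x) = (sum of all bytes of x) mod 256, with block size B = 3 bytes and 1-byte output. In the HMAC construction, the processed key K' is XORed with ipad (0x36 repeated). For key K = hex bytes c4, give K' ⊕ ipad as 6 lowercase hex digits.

Key hex bytes c4 is 1 byte ≤ B = 3; zero-pad to 3 bytes: K' = c4 00 00.
XOR each byte with 0x36: c4⊕36=f2, 00⊕36=36, 00⊕36=36.

f23636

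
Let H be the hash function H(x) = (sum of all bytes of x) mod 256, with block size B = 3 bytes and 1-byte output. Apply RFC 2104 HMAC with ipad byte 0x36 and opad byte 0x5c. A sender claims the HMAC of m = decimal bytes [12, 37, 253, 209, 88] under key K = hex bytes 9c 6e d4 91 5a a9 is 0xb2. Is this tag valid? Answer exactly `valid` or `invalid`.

Key hex bytes 9c 6e d4 91 5a a9 is 6 bytes > B = 3, so hash it first: H(key) = 72, then zero-pad to 3 bytes: K' = 72 00 00.
K' ⊕ ipad = 44 36 36; K' ⊕ opad = 2e 5c 5c.
Inner hash: sum = 68+54+54+12+37+253+209+88 = 775; mod 256 = 7 → 07.
Outer hash (recomputed tag): sum = 46+92+92+7 = 237 → ed.
Recomputed tag = ed; claimed = b2 → mismatch.

invalid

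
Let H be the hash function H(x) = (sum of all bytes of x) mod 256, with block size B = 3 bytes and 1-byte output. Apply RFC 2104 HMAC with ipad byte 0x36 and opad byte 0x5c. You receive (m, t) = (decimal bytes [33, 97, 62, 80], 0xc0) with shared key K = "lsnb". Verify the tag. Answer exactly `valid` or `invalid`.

Key "lsnb" = 6c 73 6e 62 is 4 bytes > B = 3, so hash it first: H(key) = af, then zero-pad to 3 bytes: K' = af 00 00.
K' ⊕ ipad = 99 36 36; K' ⊕ opad = f3 5c 5c.
Inner hash: sum = 153+54+54+33+97+62+80 = 533; mod 256 = 21 → 15.
Outer hash (recomputed tag): sum = 243+92+92+21 = 448; mod 256 = 192 → c0.
Recomputed tag = c0; claimed = c0 → match.

valid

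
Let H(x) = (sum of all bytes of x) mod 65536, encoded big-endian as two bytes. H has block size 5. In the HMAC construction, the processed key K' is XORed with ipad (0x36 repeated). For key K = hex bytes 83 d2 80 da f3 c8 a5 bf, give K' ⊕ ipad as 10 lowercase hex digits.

Key hex bytes 83 d2 80 da f3 c8 a5 bf is 8 bytes > B = 5, so hash it first: H(key) = 05 ce, then zero-pad to 5 bytes: K' = 05 ce 00 00 00.
XOR each byte with 0x36: 05⊕36=33, ce⊕36=f8, 00⊕36=36, 00⊕36=36, 00⊕36=36.

33f8363636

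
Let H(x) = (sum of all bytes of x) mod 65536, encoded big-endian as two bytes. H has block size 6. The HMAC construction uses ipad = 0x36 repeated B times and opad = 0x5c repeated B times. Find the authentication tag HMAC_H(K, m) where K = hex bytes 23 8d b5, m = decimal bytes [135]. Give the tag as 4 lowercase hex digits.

Key hex bytes 23 8d b5 is 3 bytes ≤ B = 6; zero-pad to 6 bytes: K' = 23 8d b5 00 00 00.
K' ⊕ ipad = 15 bb 83 36 36 36.  K' ⊕ opad = 7f d1 e9 5c 5c 5c.
Inner input = (K'⊕ipad) ∥ m = 15 bb 83 36 36 36 ∥ 87.
Inner hash: sum = 21+187+131+54+54+54+135 = 636 → 02 7c.
Outer input = (K'⊕opad) ∥ inner = 7f d1 e9 5c 5c 5c ∥ 02 7c.
Outer hash (tag): sum = 127+209+233+92+92+92+2+124 = 971 → 03 cb.

03cb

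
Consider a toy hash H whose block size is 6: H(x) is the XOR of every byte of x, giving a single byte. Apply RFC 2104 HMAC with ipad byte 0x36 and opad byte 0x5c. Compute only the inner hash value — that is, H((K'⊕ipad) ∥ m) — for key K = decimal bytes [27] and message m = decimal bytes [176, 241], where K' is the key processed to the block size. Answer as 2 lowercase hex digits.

5a

Key decimal bytes [27] = 1b is 1 byte ≤ B = 6; zero-pad to 6 bytes: K' = 1b 00 00 00 00 00.
K' ⊕ ipad = 2d 36 36 36 36 36.
Inner input = 2d 36 36 36 36 36 ∥ b0 f1.
Inner hash: XOR 2d⊕36⊕36⊕36⊕36⊕36⊕b0⊕f1 = 5a.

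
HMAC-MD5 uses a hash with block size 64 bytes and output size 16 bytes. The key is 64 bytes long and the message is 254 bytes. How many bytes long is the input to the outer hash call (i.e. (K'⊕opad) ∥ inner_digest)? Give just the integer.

80

Key is 64 ≤ 64 bytes, zero-padded: |K'| = 64.
Outer input = (K'⊕opad) ∥ H(inner) → 64 + 16 = 80 bytes.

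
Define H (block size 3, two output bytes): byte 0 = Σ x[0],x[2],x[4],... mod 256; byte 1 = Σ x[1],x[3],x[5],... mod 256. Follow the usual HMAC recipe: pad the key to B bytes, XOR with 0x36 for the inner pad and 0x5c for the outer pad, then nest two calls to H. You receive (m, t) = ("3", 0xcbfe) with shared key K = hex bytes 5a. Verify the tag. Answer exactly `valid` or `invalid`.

valid

Key hex bytes 5a is 1 byte ≤ B = 3; zero-pad to 3 bytes: K' = 5a 00 00.
K' ⊕ ipad = 6c 36 36; K' ⊕ opad = 06 5c 5c.
Inner hash: even-index sum = 162 mod 256 = 162; odd-index sum = 105 mod 256 = 105 → a2 69.
Outer hash (recomputed tag): even-index sum = 203 mod 256 = 203; odd-index sum = 254 mod 256 = 254 → cb fe.
Recomputed tag = cbfe; claimed = cbfe → match.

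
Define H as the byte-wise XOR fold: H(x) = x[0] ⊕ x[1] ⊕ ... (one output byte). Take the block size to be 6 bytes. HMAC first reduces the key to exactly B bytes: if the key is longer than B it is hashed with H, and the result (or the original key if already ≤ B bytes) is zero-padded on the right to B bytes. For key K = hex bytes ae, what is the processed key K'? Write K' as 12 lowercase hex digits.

Key hex bytes ae is 1 byte ≤ B = 6; zero-pad to 6 bytes: K' = ae 00 00 00 00 00.

ae0000000000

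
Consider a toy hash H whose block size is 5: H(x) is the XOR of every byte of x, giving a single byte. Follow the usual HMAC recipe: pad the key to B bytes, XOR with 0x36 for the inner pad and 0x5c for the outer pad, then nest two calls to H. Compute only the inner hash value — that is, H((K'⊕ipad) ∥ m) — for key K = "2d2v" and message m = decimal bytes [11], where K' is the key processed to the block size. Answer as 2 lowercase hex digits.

2f

Key "2d2v" = 32 64 32 76 is 4 bytes ≤ B = 5; zero-pad to 5 bytes: K' = 32 64 32 76 00.
K' ⊕ ipad = 04 52 04 40 36.
Inner input = 04 52 04 40 36 ∥ 0b.
Inner hash: XOR 04⊕52⊕04⊕40⊕36⊕0b = 2f.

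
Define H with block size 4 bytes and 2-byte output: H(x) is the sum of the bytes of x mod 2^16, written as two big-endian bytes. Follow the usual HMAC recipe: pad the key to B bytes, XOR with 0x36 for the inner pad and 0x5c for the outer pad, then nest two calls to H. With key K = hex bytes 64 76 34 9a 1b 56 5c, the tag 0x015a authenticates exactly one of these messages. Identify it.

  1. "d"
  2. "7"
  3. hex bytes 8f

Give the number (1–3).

Key hex bytes 64 76 34 9a 1b 56 5c is 7 bytes > B = 4, so hash it first: H(key) = 02 75, then zero-pad to 4 bytes: K' = 02 75 00 00.
K' ⊕ ipad = 34 43 36 36; K' ⊕ opad = 5e 29 5c 5c.
m1: inner = H(34 43 36 36 64) = 01 47; tag = H(5e 29 5c 5c 01 47) = 0187
m2: inner = H(34 43 36 36 37) = 01 1a; tag = H(5e 29 5c 5c 01 1a) = 015a ← matches
m3: inner = H(34 43 36 36 8f) = 01 72; tag = H(5e 29 5c 5c 01 72) = 01b2

2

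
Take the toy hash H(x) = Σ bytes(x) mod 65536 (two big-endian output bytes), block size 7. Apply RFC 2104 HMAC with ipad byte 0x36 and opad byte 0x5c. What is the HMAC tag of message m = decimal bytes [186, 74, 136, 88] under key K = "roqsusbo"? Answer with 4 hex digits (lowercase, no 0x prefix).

Key "roqsusbo" = 72 6f 71 73 75 73 62 6f is 8 bytes > B = 7, so hash it first: H(key) = 03 7e, then zero-pad to 7 bytes: K' = 03 7e 00 00 00 00 00.
K' ⊕ ipad = 35 48 36 36 36 36 36.  K' ⊕ opad = 5f 22 5c 5c 5c 5c 5c.
Inner input = (K'⊕ipad) ∥ m = 35 48 36 36 36 36 36 ∥ ba 4a 88 58.
Inner hash: sum = 53+72+54+54+54+54+54+186+74+136+88 = 879 → 03 6f.
Outer input = (K'⊕opad) ∥ inner = 5f 22 5c 5c 5c 5c 5c ∥ 03 6f.
Outer hash (tag): sum = 95+34+92+92+92+92+92+3+111 = 703 → 02 bf.

02bf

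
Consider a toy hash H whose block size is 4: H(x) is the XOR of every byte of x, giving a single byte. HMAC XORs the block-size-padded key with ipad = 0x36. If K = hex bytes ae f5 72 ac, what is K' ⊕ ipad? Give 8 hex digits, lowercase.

98c3449a

Key hex bytes ae f5 72 ac is exactly B = 4 bytes: K' = ae f5 72 ac.
XOR each byte with 0x36: ae⊕36=98, f5⊕36=c3, 72⊕36=44, ac⊕36=9a.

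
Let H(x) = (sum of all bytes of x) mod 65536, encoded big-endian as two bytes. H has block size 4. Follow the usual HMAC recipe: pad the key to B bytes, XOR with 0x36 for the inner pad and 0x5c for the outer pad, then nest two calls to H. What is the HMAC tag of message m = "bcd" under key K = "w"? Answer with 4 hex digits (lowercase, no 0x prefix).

Key "w" = 77 is 1 byte ≤ B = 4; zero-pad to 4 bytes: K' = 77 00 00 00.
K' ⊕ ipad = 41 36 36 36.  K' ⊕ opad = 2b 5c 5c 5c.
Inner input = (K'⊕ipad) ∥ m = 41 36 36 36 ∥ 62 63 64.
Inner hash: sum = 65+54+54+54+98+99+100 = 524 → 02 0c.
Outer input = (K'⊕opad) ∥ inner = 2b 5c 5c 5c ∥ 02 0c.
Outer hash (tag): sum = 43+92+92+92+2+12 = 333 → 01 4d.

014d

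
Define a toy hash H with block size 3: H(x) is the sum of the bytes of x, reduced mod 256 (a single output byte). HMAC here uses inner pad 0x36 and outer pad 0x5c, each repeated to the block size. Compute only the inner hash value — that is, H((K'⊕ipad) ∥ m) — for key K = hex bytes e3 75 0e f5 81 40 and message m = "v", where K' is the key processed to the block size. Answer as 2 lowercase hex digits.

Key hex bytes e3 75 0e f5 81 40 is 6 bytes > B = 3, so hash it first: H(key) = 1c, then zero-pad to 3 bytes: K' = 1c 00 00.
K' ⊕ ipad = 2a 36 36.
Inner input = 2a 36 36 ∥ 76.
Inner hash: sum = 42+54+54+118 = 268; mod 256 = 12 → 0c.

0c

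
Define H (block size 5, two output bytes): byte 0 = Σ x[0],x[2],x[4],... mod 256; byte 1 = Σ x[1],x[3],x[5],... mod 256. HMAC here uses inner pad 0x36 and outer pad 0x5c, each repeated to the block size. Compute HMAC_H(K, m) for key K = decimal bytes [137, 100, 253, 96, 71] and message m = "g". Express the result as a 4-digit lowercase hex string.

a06f

Key decimal bytes [137, 100, 253, 96, 71] = 89 64 fd 60 47 is exactly B = 5 bytes: K' = 89 64 fd 60 47.
K' ⊕ ipad = bf 52 cb 56 71.  K' ⊕ opad = d5 38 a1 3c 1b.
Inner input = (K'⊕ipad) ∥ m = bf 52 cb 56 71 ∥ 67.
Inner hash: even-index sum = 507 mod 256 = 251; odd-index sum = 271 mod 256 = 15 → fb 0f.
Outer input = (K'⊕opad) ∥ inner = d5 38 a1 3c 1b ∥ fb 0f.
Outer hash (tag): even-index sum = 416 mod 256 = 160; odd-index sum = 367 mod 256 = 111 → a0 6f.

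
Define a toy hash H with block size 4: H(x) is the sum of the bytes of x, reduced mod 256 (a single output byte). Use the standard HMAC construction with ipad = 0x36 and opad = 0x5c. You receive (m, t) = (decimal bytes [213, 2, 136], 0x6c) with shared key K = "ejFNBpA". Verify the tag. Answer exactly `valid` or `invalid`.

Key "ejFNBpA" = 65 6a 46 4e 42 70 41 is 7 bytes > B = 4, so hash it first: H(key) = 56, then zero-pad to 4 bytes: K' = 56 00 00 00.
K' ⊕ ipad = 60 36 36 36; K' ⊕ opad = 0a 5c 5c 5c.
Inner hash: sum = 96+54+54+54+213+2+136 = 609; mod 256 = 97 → 61.
Outer hash (recomputed tag): sum = 10+92+92+92+97 = 383; mod 256 = 127 → 7f.
Recomputed tag = 7f; claimed = 6c → mismatch.

invalid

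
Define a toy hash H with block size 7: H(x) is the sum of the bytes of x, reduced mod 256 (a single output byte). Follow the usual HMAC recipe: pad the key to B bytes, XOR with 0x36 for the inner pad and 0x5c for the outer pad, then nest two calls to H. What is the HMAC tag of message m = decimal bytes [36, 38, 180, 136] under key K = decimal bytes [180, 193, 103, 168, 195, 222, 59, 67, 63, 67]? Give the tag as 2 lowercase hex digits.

Key decimal bytes [180, 193, 103, 168, 195, 222, 59, 67, 63, 67] = b4 c1 67 a8 c3 de 3b 43 3f 43 is 10 bytes > B = 7, so hash it first: H(key) = 25, then zero-pad to 7 bytes: K' = 25 00 00 00 00 00 00.
K' ⊕ ipad = 13 36 36 36 36 36 36.  K' ⊕ opad = 79 5c 5c 5c 5c 5c 5c.
Inner input = (K'⊕ipad) ∥ m = 13 36 36 36 36 36 36 ∥ 24 26 b4 88.
Inner hash: sum = 19+54+54+54+54+54+54+36+38+180+136 = 733; mod 256 = 221 → dd.
Outer input = (K'⊕opad) ∥ inner = 79 5c 5c 5c 5c 5c 5c ∥ dd.
Outer hash (tag): sum = 121+92+92+92+92+92+92+221 = 894; mod 256 = 126 → 7e.

7e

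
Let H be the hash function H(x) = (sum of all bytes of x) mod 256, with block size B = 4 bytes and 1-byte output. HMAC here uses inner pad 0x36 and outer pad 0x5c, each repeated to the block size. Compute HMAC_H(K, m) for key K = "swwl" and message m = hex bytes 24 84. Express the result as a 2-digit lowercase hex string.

7e

Key "swwl" = 73 77 77 6c is exactly B = 4 bytes: K' = 73 77 77 6c.
K' ⊕ ipad = 45 41 41 5a.  K' ⊕ opad = 2f 2b 2b 30.
Inner input = (K'⊕ipad) ∥ m = 45 41 41 5a ∥ 24 84.
Inner hash: sum = 69+65+65+90+36+132 = 457; mod 256 = 201 → c9.
Outer input = (K'⊕opad) ∥ inner = 2f 2b 2b 30 ∥ c9.
Outer hash (tag): sum = 47+43+43+48+201 = 382; mod 256 = 126 → 7e.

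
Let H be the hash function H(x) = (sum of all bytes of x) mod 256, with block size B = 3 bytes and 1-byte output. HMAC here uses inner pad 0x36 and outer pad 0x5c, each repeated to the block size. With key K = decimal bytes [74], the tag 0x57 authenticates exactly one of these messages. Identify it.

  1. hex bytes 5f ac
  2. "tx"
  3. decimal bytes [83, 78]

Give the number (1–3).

3

Key decimal bytes [74] = 4a is 1 byte ≤ B = 3; zero-pad to 3 bytes: K' = 4a 00 00.
K' ⊕ ipad = 7c 36 36; K' ⊕ opad = 16 5c 5c.
m1: inner = H(7c 36 36 5f ac) = f3; tag = H(16 5c 5c f3) = c1
m2: inner = H(7c 36 36 74 78) = d4; tag = H(16 5c 5c d4) = a2
m3: inner = H(7c 36 36 53 4e) = 89; tag = H(16 5c 5c 89) = 57 ← matches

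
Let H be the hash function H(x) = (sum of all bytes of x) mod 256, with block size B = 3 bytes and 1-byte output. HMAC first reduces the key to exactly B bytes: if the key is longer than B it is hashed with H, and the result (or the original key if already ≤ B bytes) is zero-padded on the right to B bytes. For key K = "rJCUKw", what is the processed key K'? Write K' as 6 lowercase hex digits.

|K| = 6 > B = 3, so first hash the key.
H(K): sum = 114+74+67+85+75+119 = 534; mod 256 = 22 → 16.
Zero-pad H(K) = 16 to 3 bytes: K' = 16 00 00.

160000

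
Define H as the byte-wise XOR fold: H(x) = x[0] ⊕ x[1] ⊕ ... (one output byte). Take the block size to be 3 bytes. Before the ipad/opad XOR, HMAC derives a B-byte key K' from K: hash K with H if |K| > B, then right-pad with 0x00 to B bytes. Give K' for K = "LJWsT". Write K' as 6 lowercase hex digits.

760000

|K| = 5 > B = 3, so first hash the key.
H(K): XOR 4c⊕4a⊕57⊕73⊕54 = 76.
Zero-pad H(K) = 76 to 3 bytes: K' = 76 00 00.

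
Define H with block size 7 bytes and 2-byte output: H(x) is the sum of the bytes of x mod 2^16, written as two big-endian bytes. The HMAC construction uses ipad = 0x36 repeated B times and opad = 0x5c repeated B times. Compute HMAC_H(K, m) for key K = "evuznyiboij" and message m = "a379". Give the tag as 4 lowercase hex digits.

03d4

Key "evuznyiboij" = 65 76 75 7a 6e 79 69 62 6f 69 6a is 11 bytes > B = 7, so hash it first: H(key) = 04 be, then zero-pad to 7 bytes: K' = 04 be 00 00 00 00 00.
K' ⊕ ipad = 32 88 36 36 36 36 36.  K' ⊕ opad = 58 e2 5c 5c 5c 5c 5c.
Inner input = (K'⊕ipad) ∥ m = 32 88 36 36 36 36 36 ∥ 61 33 37 39.
Inner hash: sum = 50+136+54+54+54+54+54+97+51+55+57 = 716 → 02 cc.
Outer input = (K'⊕opad) ∥ inner = 58 e2 5c 5c 5c 5c 5c ∥ 02 cc.
Outer hash (tag): sum = 88+226+92+92+92+92+92+2+204 = 980 → 03 d4.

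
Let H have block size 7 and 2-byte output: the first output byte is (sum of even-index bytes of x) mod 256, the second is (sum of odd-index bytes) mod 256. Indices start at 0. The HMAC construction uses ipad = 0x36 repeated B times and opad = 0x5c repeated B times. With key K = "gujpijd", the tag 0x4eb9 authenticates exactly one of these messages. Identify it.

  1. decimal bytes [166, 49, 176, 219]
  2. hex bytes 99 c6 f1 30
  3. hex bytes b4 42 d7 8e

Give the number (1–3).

Key "gujpijd" = 67 75 6a 70 69 6a 64 is exactly B = 7 bytes: K' = 67 75 6a 70 69 6a 64.
K' ⊕ ipad = 51 43 5c 46 5f 5c 52; K' ⊕ opad = 3b 29 36 2c 35 36 38.
m1: inner = H(51 43 5c 46 5f 5c 52 a6 31 b0 db) = 6a 3b; tag = H(3b 29 36 2c 35 36 38 6a 3b) = 19f5
m2: inner = H(51 43 5c 46 5f 5c 52 99 c6 f1 30) = 54 6f; tag = H(3b 29 36 2c 35 36 38 54 6f) = 4ddf
m3: inner = H(51 43 5c 46 5f 5c 52 b4 42 d7 8e) = 2e 70; tag = H(3b 29 36 2c 35 36 38 2e 70) = 4eb9 ← matches

3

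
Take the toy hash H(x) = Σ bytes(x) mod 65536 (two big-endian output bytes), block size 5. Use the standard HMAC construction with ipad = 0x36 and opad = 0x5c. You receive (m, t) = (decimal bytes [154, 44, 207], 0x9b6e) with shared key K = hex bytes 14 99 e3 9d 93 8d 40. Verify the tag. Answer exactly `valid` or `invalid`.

Key hex bytes 14 99 e3 9d 93 8d 40 is 7 bytes > B = 5, so hash it first: H(key) = 03 8d, then zero-pad to 5 bytes: K' = 03 8d 00 00 00.
K' ⊕ ipad = 35 bb 36 36 36; K' ⊕ opad = 5f d1 5c 5c 5c.
Inner hash: sum = 53+187+54+54+54+154+44+207 = 807 → 03 27.
Outer hash (recomputed tag): sum = 95+209+92+92+92+3+39 = 622 → 02 6e.
Recomputed tag = 026e; claimed = 9b6e → mismatch.

invalid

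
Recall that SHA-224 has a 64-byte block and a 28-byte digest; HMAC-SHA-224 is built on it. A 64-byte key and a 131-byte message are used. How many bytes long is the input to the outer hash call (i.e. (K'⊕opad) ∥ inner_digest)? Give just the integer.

92

Key is 64 ≤ 64 bytes, zero-padded: |K'| = 64.
Outer input = (K'⊕opad) ∥ H(inner) → 64 + 28 = 92 bytes.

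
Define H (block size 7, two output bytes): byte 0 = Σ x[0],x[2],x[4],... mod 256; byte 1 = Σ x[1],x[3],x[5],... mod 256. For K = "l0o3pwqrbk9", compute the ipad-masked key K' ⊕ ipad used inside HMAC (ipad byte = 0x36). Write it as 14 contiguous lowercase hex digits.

Key "l0o3pwqrbk9" = 6c 30 6f 33 70 77 71 72 62 6b 39 is 11 bytes > B = 7, so hash it first: H(key) = 57 b7, then zero-pad to 7 bytes: K' = 57 b7 00 00 00 00 00.
XOR each byte with 0x36: 57⊕36=61, b7⊕36=81, 00⊕36=36, 00⊕36=36, 00⊕36=36, 00⊕36=36, 00⊕36=36.

61813636363636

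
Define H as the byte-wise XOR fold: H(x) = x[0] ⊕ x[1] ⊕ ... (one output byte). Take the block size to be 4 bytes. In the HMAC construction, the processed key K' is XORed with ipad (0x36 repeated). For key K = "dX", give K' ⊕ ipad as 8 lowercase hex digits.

Key "dX" = 64 58 is 2 bytes ≤ B = 4; zero-pad to 4 bytes: K' = 64 58 00 00.
XOR each byte with 0x36: 64⊕36=52, 58⊕36=6e, 00⊕36=36, 00⊕36=36.

526e3636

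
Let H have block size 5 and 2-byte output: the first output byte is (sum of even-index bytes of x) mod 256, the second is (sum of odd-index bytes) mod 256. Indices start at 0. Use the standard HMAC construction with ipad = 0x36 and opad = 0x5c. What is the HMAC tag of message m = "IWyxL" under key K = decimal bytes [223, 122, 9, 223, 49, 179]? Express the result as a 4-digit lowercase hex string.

Key decimal bytes [223, 122, 9, 223, 49, 179] = df 7a 09 df 31 b3 is 6 bytes > B = 5, so hash it first: H(key) = 19 0c, then zero-pad to 5 bytes: K' = 19 0c 00 00 00.
K' ⊕ ipad = 2f 3a 36 36 36.  K' ⊕ opad = 45 50 5c 5c 5c.
Inner input = (K'⊕ipad) ∥ m = 2f 3a 36 36 36 ∥ 49 57 79 78 4c.
Inner hash: even-index sum = 362 mod 256 = 106; odd-index sum = 382 mod 256 = 126 → 6a 7e.
Outer input = (K'⊕opad) ∥ inner = 45 50 5c 5c 5c ∥ 6a 7e.
Outer hash (tag): even-index sum = 379 mod 256 = 123; odd-index sum = 278 mod 256 = 22 → 7b 16.

7b16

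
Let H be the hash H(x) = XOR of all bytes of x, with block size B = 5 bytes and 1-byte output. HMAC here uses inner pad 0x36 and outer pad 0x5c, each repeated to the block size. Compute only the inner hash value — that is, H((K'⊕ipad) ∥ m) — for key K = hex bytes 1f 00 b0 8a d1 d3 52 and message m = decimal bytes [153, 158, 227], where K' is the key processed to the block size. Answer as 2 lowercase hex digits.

a7

Key hex bytes 1f 00 b0 8a d1 d3 52 is 7 bytes > B = 5, so hash it first: H(key) = 75, then zero-pad to 5 bytes: K' = 75 00 00 00 00.
K' ⊕ ipad = 43 36 36 36 36.
Inner input = 43 36 36 36 36 ∥ 99 9e e3.
Inner hash: XOR 43⊕36⊕36⊕36⊕36⊕99⊕9e⊕e3 = a7.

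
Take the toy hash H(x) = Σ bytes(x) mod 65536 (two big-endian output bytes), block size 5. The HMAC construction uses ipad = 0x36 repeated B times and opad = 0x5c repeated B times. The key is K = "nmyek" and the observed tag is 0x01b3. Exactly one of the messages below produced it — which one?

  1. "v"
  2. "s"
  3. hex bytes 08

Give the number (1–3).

3

Key "nmyek" = 6e 6d 79 65 6b is exactly B = 5 bytes: K' = 6e 6d 79 65 6b.
K' ⊕ ipad = 58 5b 4f 53 5d; K' ⊕ opad = 32 31 25 39 37.
m1: inner = H(58 5b 4f 53 5d 76) = 02 28; tag = H(32 31 25 39 37 02 28) = 0122
m2: inner = H(58 5b 4f 53 5d 73) = 02 25; tag = H(32 31 25 39 37 02 25) = 011f
m3: inner = H(58 5b 4f 53 5d 08) = 01 ba; tag = H(32 31 25 39 37 01 ba) = 01b3 ← matches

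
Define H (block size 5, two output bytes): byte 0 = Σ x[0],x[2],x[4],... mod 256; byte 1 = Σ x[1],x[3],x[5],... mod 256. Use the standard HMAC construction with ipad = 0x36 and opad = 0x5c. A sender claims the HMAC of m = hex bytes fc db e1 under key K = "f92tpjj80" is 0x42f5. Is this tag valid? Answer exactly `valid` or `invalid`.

invalid

Key "f92tpjj80" = 66 39 32 74 70 6a 6a 38 30 is 9 bytes > B = 5, so hash it first: H(key) = a2 4f, then zero-pad to 5 bytes: K' = a2 4f 00 00 00.
K' ⊕ ipad = 94 79 36 36 36; K' ⊕ opad = fe 13 5c 5c 5c.
Inner hash: even-index sum = 475 mod 256 = 219; odd-index sum = 652 mod 256 = 140 → db 8c.
Outer hash (recomputed tag): even-index sum = 578 mod 256 = 66; odd-index sum = 330 mod 256 = 74 → 42 4a.
Recomputed tag = 424a; claimed = 42f5 → mismatch.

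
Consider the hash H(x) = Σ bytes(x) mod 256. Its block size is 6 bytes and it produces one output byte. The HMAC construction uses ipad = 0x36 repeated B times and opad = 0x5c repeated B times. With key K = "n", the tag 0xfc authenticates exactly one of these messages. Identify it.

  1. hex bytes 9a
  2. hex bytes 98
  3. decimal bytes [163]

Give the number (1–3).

2

Key "n" = 6e is 1 byte ≤ B = 6; zero-pad to 6 bytes: K' = 6e 00 00 00 00 00.
K' ⊕ ipad = 58 36 36 36 36 36; K' ⊕ opad = 32 5c 5c 5c 5c 5c.
m1: inner = H(58 36 36 36 36 36 9a) = 00; tag = H(32 5c 5c 5c 5c 5c 00) = fe
m2: inner = H(58 36 36 36 36 36 98) = fe; tag = H(32 5c 5c 5c 5c 5c fe) = fc ← matches
m3: inner = H(58 36 36 36 36 36 a3) = 09; tag = H(32 5c 5c 5c 5c 5c 09) = 07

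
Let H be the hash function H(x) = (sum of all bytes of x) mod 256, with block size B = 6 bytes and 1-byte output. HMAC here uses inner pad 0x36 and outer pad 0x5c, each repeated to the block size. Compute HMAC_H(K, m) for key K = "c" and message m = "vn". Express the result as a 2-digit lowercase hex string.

52

Key "c" = 63 is 1 byte ≤ B = 6; zero-pad to 6 bytes: K' = 63 00 00 00 00 00.
K' ⊕ ipad = 55 36 36 36 36 36.  K' ⊕ opad = 3f 5c 5c 5c 5c 5c.
Inner input = (K'⊕ipad) ∥ m = 55 36 36 36 36 36 ∥ 76 6e.
Inner hash: sum = 85+54+54+54+54+54+118+110 = 583; mod 256 = 71 → 47.
Outer input = (K'⊕opad) ∥ inner = 3f 5c 5c 5c 5c 5c ∥ 47.
Outer hash (tag): sum = 63+92+92+92+92+92+71 = 594; mod 256 = 82 → 52.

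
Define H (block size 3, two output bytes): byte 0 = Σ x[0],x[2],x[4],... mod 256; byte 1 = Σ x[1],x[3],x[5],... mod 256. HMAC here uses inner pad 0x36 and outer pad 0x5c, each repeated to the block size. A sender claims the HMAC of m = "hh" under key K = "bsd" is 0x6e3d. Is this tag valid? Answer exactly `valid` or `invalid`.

Key "bsd" = 62 73 64 is exactly B = 3 bytes: K' = 62 73 64.
K' ⊕ ipad = 54 45 52; K' ⊕ opad = 3e 2f 38.
Inner hash: even-index sum = 270 mod 256 = 14; odd-index sum = 173 mod 256 = 173 → 0e ad.
Outer hash (recomputed tag): even-index sum = 291 mod 256 = 35; odd-index sum = 61 mod 256 = 61 → 23 3d.
Recomputed tag = 233d; claimed = 6e3d → mismatch.

invalid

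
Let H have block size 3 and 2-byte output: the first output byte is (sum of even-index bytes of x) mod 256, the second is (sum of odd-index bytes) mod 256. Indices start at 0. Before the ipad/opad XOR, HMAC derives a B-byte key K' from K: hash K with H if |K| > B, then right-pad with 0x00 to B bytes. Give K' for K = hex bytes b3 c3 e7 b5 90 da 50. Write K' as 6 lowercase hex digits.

7a5200

|K| = 7 > B = 3, so first hash the key.
H(K): even-index sum = 634 mod 256 = 122; odd-index sum = 594 mod 256 = 82 → 7a 52.
Zero-pad H(K) = 7a 52 to 3 bytes: K' = 7a 52 00.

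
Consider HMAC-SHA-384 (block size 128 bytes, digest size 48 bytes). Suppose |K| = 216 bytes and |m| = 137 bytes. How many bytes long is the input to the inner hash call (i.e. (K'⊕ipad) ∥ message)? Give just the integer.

265

Key is 216 > 128 bytes, so it is hashed to 48 bytes then zero-padded to 128: |K'| = 128.
Inner input = (K'⊕ipad) ∥ m → 128 + 137 = 265 bytes.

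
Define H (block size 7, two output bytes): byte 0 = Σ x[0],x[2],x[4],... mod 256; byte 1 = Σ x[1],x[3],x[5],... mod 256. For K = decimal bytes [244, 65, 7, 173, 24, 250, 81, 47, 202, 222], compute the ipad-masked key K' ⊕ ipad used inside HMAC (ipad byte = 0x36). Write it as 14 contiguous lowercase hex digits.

Key decimal bytes [244, 65, 7, 173, 24, 250, 81, 47, 202, 222] = f4 41 07 ad 18 fa 51 2f ca de is 10 bytes > B = 7, so hash it first: H(key) = 2e f5, then zero-pad to 7 bytes: K' = 2e f5 00 00 00 00 00.
XOR each byte with 0x36: 2e⊕36=18, f5⊕36=c3, 00⊕36=36, 00⊕36=36, 00⊕36=36, 00⊕36=36, 00⊕36=36.

18c33636363636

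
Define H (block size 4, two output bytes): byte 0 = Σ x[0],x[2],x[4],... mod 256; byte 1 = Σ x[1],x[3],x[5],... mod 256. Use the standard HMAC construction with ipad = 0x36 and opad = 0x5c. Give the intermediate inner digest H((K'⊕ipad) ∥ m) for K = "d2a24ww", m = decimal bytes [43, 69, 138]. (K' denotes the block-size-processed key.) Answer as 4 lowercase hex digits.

Key "d2a24ww" = 64 32 61 32 34 77 77 is 7 bytes > B = 4, so hash it first: H(key) = 70 db, then zero-pad to 4 bytes: K' = 70 db 00 00.
K' ⊕ ipad = 46 ed 36 36.
Inner input = 46 ed 36 36 ∥ 2b 45 8a.
Inner hash: even-index sum = 305 mod 256 = 49; odd-index sum = 360 mod 256 = 104 → 31 68.

3168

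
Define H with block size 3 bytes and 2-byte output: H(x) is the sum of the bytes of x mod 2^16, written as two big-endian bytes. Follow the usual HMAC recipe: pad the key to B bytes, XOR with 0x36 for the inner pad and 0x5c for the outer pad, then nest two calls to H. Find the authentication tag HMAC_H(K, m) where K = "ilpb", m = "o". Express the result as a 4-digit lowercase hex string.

0222

Key "ilpb" = 69 6c 70 62 is 4 bytes > B = 3, so hash it first: H(key) = 01 a7, then zero-pad to 3 bytes: K' = 01 a7 00.
K' ⊕ ipad = 37 91 36.  K' ⊕ opad = 5d fb 5c.
Inner input = (K'⊕ipad) ∥ m = 37 91 36 ∥ 6f.
Inner hash: sum = 55+145+54+111 = 365 → 01 6d.
Outer input = (K'⊕opad) ∥ inner = 5d fb 5c ∥ 01 6d.
Outer hash (tag): sum = 93+251+92+1+109 = 546 → 02 22.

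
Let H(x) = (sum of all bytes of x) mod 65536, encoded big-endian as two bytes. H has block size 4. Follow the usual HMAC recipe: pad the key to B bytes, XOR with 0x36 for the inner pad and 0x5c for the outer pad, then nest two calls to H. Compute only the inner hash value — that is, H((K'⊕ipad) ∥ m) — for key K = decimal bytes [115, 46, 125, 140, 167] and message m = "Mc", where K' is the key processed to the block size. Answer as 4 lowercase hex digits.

Key decimal bytes [115, 46, 125, 140, 167] = 73 2e 7d 8c a7 is 5 bytes > B = 4, so hash it first: H(key) = 02 51, then zero-pad to 4 bytes: K' = 02 51 00 00.
K' ⊕ ipad = 34 67 36 36.
Inner input = 34 67 36 36 ∥ 4d 63.
Inner hash: sum = 52+103+54+54+77+99 = 439 → 01 b7.

01b7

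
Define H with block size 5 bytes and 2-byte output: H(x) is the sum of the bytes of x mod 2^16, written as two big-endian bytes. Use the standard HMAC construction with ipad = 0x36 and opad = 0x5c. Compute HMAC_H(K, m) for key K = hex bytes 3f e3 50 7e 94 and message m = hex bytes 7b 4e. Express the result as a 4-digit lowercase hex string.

Key hex bytes 3f e3 50 7e 94 is exactly B = 5 bytes: K' = 3f e3 50 7e 94.
K' ⊕ ipad = 09 d5 66 48 a2.  K' ⊕ opad = 63 bf 0c 22 c8.
Inner input = (K'⊕ipad) ∥ m = 09 d5 66 48 a2 ∥ 7b 4e.
Inner hash: sum = 9+213+102+72+162+123+78 = 759 → 02 f7.
Outer input = (K'⊕opad) ∥ inner = 63 bf 0c 22 c8 ∥ 02 f7.
Outer hash (tag): sum = 99+191+12+34+200+2+247 = 785 → 03 11.

0311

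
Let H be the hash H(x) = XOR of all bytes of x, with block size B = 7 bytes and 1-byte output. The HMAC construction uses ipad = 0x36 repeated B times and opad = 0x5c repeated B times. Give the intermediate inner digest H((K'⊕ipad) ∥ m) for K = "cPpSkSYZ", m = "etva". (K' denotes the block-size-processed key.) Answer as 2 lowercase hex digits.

Key "cPpSkSYZ" = 63 50 70 53 6b 53 59 5a is 8 bytes > B = 7, so hash it first: H(key) = 2b, then zero-pad to 7 bytes: K' = 2b 00 00 00 00 00 00.
K' ⊕ ipad = 1d 36 36 36 36 36 36.
Inner input = 1d 36 36 36 36 36 36 ∥ 65 74 76 61.
Inner hash: XOR 1d⊕36⊕36⊕36⊕36⊕36⊕36⊕65⊕74⊕76⊕61 = 1b.

1b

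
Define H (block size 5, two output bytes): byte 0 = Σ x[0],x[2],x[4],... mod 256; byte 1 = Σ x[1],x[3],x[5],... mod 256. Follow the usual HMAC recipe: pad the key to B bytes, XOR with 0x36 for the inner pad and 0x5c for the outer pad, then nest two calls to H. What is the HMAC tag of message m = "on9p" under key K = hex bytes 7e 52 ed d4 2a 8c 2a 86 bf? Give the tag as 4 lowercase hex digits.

c652

Key hex bytes 7e 52 ed d4 2a 8c 2a 86 bf is 9 bytes > B = 5, so hash it first: H(key) = 7e 38, then zero-pad to 5 bytes: K' = 7e 38 00 00 00.
K' ⊕ ipad = 48 0e 36 36 36.  K' ⊕ opad = 22 64 5c 5c 5c.
Inner input = (K'⊕ipad) ∥ m = 48 0e 36 36 36 ∥ 6f 6e 39 70.
Inner hash: even-index sum = 402 mod 256 = 146; odd-index sum = 236 mod 256 = 236 → 92 ec.
Outer input = (K'⊕opad) ∥ inner = 22 64 5c 5c 5c ∥ 92 ec.
Outer hash (tag): even-index sum = 454 mod 256 = 198; odd-index sum = 338 mod 256 = 82 → c6 52.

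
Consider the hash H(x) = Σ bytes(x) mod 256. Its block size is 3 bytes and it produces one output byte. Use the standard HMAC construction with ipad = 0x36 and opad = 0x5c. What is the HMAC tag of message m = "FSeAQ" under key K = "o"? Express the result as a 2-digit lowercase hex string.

40

Key "o" = 6f is 1 byte ≤ B = 3; zero-pad to 3 bytes: K' = 6f 00 00.
K' ⊕ ipad = 59 36 36.  K' ⊕ opad = 33 5c 5c.
Inner input = (K'⊕ipad) ∥ m = 59 36 36 ∥ 46 53 65 41 51.
Inner hash: sum = 89+54+54+70+83+101+65+81 = 597; mod 256 = 85 → 55.
Outer input = (K'⊕opad) ∥ inner = 33 5c 5c ∥ 55.
Outer hash (tag): sum = 51+92+92+85 = 320; mod 256 = 64 → 40.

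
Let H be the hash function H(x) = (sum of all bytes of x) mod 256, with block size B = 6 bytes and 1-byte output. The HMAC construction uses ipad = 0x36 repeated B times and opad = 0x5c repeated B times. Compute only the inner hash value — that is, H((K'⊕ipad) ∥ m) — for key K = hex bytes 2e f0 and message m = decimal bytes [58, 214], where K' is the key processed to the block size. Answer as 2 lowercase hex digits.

c6

Key hex bytes 2e f0 is 2 bytes ≤ B = 6; zero-pad to 6 bytes: K' = 2e f0 00 00 00 00.
K' ⊕ ipad = 18 c6 36 36 36 36.
Inner input = 18 c6 36 36 36 36 ∥ 3a d6.
Inner hash: sum = 24+198+54+54+54+54+58+214 = 710; mod 256 = 198 → c6.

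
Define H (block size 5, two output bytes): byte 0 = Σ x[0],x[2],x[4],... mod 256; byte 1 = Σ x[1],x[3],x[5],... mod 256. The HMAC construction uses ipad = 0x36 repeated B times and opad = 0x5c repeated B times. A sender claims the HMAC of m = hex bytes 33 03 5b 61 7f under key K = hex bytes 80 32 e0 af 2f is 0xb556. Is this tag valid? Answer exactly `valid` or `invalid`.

Key hex bytes 80 32 e0 af 2f is exactly B = 5 bytes: K' = 80 32 e0 af 2f.
K' ⊕ ipad = b6 04 d6 99 19; K' ⊕ opad = dc 6e bc f3 73.
Inner hash: even-index sum = 521 mod 256 = 9; odd-index sum = 426 mod 256 = 170 → 09 aa.
Outer hash (recomputed tag): even-index sum = 693 mod 256 = 181; odd-index sum = 362 mod 256 = 106 → b5 6a.
Recomputed tag = b56a; claimed = b556 → mismatch.

invalid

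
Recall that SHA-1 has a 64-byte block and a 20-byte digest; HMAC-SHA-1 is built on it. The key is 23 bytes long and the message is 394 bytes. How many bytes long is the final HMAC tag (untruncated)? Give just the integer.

The tag is one SHA-1 digest: 20 bytes.

20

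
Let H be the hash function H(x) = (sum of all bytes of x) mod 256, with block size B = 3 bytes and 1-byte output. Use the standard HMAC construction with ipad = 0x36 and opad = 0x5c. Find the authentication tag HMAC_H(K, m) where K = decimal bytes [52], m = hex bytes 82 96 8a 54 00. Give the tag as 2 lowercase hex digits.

Key decimal bytes [52] = 34 is 1 byte ≤ B = 3; zero-pad to 3 bytes: K' = 34 00 00.
K' ⊕ ipad = 02 36 36.  K' ⊕ opad = 68 5c 5c.
Inner input = (K'⊕ipad) ∥ m = 02 36 36 ∥ 82 96 8a 54 00.
Inner hash: sum = 2+54+54+130+150+138+84+0 = 612; mod 256 = 100 → 64.
Outer input = (K'⊕opad) ∥ inner = 68 5c 5c ∥ 64.
Outer hash (tag): sum = 104+92+92+100 = 388; mod 256 = 132 → 84.

84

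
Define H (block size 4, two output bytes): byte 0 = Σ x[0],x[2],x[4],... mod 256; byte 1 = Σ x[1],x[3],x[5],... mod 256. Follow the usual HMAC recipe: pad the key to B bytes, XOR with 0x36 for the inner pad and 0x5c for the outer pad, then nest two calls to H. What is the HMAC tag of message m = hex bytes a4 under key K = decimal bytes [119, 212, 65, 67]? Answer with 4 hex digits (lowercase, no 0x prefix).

a4fe

Key decimal bytes [119, 212, 65, 67] = 77 d4 41 43 is exactly B = 4 bytes: K' = 77 d4 41 43.
K' ⊕ ipad = 41 e2 77 75.  K' ⊕ opad = 2b 88 1d 1f.
Inner input = (K'⊕ipad) ∥ m = 41 e2 77 75 ∥ a4.
Inner hash: even-index sum = 348 mod 256 = 92; odd-index sum = 343 mod 256 = 87 → 5c 57.
Outer input = (K'⊕opad) ∥ inner = 2b 88 1d 1f ∥ 5c 57.
Outer hash (tag): even-index sum = 164 mod 256 = 164; odd-index sum = 254 mod 256 = 254 → a4 fe.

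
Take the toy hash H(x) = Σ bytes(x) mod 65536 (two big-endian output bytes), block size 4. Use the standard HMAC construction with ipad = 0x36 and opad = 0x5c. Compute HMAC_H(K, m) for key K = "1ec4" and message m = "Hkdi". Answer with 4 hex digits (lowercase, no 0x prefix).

0180

Key "1ec4" = 31 65 63 34 is exactly B = 4 bytes: K' = 31 65 63 34.
K' ⊕ ipad = 07 53 55 02.  K' ⊕ opad = 6d 39 3f 68.
Inner input = (K'⊕ipad) ∥ m = 07 53 55 02 ∥ 48 6b 64 69.
Inner hash: sum = 7+83+85+2+72+107+100+105 = 561 → 02 31.
Outer input = (K'⊕opad) ∥ inner = 6d 39 3f 68 ∥ 02 31.
Outer hash (tag): sum = 109+57+63+104+2+49 = 384 → 01 80.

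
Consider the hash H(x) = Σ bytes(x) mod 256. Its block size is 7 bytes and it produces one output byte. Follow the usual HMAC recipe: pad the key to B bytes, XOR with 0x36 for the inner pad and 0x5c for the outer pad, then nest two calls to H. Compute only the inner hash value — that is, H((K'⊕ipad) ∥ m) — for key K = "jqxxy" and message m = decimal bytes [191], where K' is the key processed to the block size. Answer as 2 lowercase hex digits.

Key "jqxxy" = 6a 71 78 78 79 is 5 bytes ≤ B = 7; zero-pad to 7 bytes: K' = 6a 71 78 78 79 00 00.
K' ⊕ ipad = 5c 47 4e 4e 4f 36 36.
Inner input = 5c 47 4e 4e 4f 36 36 ∥ bf.
Inner hash: sum = 92+71+78+78+79+54+54+191 = 697; mod 256 = 185 → b9.

b9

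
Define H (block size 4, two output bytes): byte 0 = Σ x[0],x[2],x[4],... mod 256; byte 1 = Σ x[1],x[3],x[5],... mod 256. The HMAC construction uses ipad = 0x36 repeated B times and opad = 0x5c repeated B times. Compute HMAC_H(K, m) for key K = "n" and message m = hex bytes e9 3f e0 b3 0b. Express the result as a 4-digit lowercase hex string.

Key "n" = 6e is 1 byte ≤ B = 4; zero-pad to 4 bytes: K' = 6e 00 00 00.
K' ⊕ ipad = 58 36 36 36.  K' ⊕ opad = 32 5c 5c 5c.
Inner input = (K'⊕ipad) ∥ m = 58 36 36 36 ∥ e9 3f e0 b3 0b.
Inner hash: even-index sum = 610 mod 256 = 98; odd-index sum = 350 mod 256 = 94 → 62 5e.
Outer input = (K'⊕opad) ∥ inner = 32 5c 5c 5c ∥ 62 5e.
Outer hash (tag): even-index sum = 240 mod 256 = 240; odd-index sum = 278 mod 256 = 22 → f0 16.

f016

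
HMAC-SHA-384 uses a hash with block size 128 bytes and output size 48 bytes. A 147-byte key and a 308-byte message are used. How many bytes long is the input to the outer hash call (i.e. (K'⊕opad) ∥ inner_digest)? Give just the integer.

176

Key is 147 > 128 bytes, so it is hashed to 48 bytes then zero-padded to 128: |K'| = 128.
Outer input = (K'⊕opad) ∥ H(inner) → 128 + 48 = 176 bytes.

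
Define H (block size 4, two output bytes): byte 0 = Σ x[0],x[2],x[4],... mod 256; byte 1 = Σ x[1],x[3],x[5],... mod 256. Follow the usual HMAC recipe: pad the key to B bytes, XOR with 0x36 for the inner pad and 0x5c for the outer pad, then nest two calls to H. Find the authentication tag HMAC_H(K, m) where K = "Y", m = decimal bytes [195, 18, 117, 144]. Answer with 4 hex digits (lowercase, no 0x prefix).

3ec6

Key "Y" = 59 is 1 byte ≤ B = 4; zero-pad to 4 bytes: K' = 59 00 00 00.
K' ⊕ ipad = 6f 36 36 36.  K' ⊕ opad = 05 5c 5c 5c.
Inner input = (K'⊕ipad) ∥ m = 6f 36 36 36 ∥ c3 12 75 90.
Inner hash: even-index sum = 477 mod 256 = 221; odd-index sum = 270 mod 256 = 14 → dd 0e.
Outer input = (K'⊕opad) ∥ inner = 05 5c 5c 5c ∥ dd 0e.
Outer hash (tag): even-index sum = 318 mod 256 = 62; odd-index sum = 198 mod 256 = 198 → 3e c6.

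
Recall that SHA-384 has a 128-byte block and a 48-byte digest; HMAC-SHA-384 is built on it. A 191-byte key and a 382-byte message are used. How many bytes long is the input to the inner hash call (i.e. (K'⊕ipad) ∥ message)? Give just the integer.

Key is 191 > 128 bytes, so it is hashed to 48 bytes then zero-padded to 128: |K'| = 128.
Inner input = (K'⊕ipad) ∥ m → 128 + 382 = 510 bytes.

510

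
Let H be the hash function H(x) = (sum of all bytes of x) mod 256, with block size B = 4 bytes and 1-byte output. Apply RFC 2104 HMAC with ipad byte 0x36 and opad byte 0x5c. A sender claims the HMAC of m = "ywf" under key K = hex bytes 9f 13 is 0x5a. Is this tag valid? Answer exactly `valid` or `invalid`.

valid

Key hex bytes 9f 13 is 2 bytes ≤ B = 4; zero-pad to 4 bytes: K' = 9f 13 00 00.
K' ⊕ ipad = a9 25 36 36; K' ⊕ opad = c3 4f 5c 5c.
Inner hash: sum = 169+37+54+54+121+119+102 = 656; mod 256 = 144 → 90.
Outer hash (recomputed tag): sum = 195+79+92+92+144 = 602; mod 256 = 90 → 5a.
Recomputed tag = 5a; claimed = 5a → match.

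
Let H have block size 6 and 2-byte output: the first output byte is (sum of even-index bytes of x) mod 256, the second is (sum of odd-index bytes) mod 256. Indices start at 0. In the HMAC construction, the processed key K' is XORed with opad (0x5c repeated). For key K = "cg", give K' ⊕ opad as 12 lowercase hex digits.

Key "cg" = 63 67 is 2 bytes ≤ B = 6; zero-pad to 6 bytes: K' = 63 67 00 00 00 00.
XOR each byte with 0x5c: 63⊕5c=3f, 67⊕5c=3b, 00⊕5c=5c, 00⊕5c=5c, 00⊕5c=5c, 00⊕5c=5c.

3f3b5c5c5c5c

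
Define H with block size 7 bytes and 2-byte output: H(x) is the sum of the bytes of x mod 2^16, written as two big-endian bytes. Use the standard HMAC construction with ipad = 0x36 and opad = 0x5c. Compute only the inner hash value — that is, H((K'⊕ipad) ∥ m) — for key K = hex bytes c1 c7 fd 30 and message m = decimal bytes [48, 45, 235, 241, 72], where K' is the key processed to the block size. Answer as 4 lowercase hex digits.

Key hex bytes c1 c7 fd 30 is 4 bytes ≤ B = 7; zero-pad to 7 bytes: K' = c1 c7 fd 30 00 00 00.
K' ⊕ ipad = f7 f1 cb 06 36 36 36.
Inner input = f7 f1 cb 06 36 36 36 ∥ 30 2d eb f1 48.
Inner hash: sum = 247+241+203+6+54+54+54+48+45+235+241+72 = 1500 → 05 dc.

05dc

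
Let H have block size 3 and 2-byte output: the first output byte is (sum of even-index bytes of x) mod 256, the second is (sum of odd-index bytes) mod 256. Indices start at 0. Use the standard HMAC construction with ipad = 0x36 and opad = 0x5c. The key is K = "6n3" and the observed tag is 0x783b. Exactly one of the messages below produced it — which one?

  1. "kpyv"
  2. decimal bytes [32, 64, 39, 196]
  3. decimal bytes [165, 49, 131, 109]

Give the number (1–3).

2

Key "6n3" = 36 6e 33 is exactly B = 3 bytes: K' = 36 6e 33.
K' ⊕ ipad = 00 58 05; K' ⊕ opad = 6a 32 6f.
m1: inner = H(00 58 05 6b 70 79 76) = eb 3c; tag = H(6a 32 6f eb 3c) = 151d
m2: inner = H(00 58 05 20 40 27 c4) = 09 9f; tag = H(6a 32 6f 09 9f) = 783b ← matches
m3: inner = H(00 58 05 a5 31 83 6d) = a3 80; tag = H(6a 32 6f a3 80) = 59d5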